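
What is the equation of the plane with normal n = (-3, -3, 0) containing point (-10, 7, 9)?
d = n·P = (-3)(-10) + (-3)(7) + (0)(9) = 9
Plane: -3x - 3y = 9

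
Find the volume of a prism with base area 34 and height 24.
Volume = base area * height
Volume = 34 * 24
Volume = 816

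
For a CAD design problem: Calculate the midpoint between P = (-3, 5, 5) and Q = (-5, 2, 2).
Midpoint = ((-3-5)/2, (5+2)/2, (5+2)/2) = (-4, 3.5, 3.5)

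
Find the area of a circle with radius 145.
Area = pi * r²
Area = pi * 145²
Area = pi * 21025
Area = 66051.99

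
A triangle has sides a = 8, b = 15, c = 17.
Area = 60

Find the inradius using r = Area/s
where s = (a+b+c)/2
s = (8+15+17)/2 = 20
r = Area/s = 60/20 = 3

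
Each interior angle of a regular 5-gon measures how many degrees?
Interior angle of a regular n-gon = (n-2)*180/n
Interior angle = (5-2)*180/5
Interior angle = 3*180/5
Interior angle = 540/5
Interior angle = 108 degrees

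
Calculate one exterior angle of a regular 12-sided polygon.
Exterior angle of a regular n-gon = 360/n
Exterior angle = 360/12
Exterior angle = 30 degrees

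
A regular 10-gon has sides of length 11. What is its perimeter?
Perimeter = number of sides * side length
Perimeter = 10 * 11
Perimeter = 110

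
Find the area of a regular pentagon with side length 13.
For a regular 5-gon with side length s = 13:
Apothem a = s / (2*tan(pi/5)) = 13 / (2*tan(pi/5)) ≈ 8.9465
Perimeter P = 5 * 13 = 65
Area = (1/2) * P * a = (1/2) * 65 * 8.9465 = 290.76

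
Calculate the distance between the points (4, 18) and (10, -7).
Using the distance formula: d = sqrt((x₂-x₁)² + (y₂-y₁)²)
dx = 10 - 4 = 6
dy = (-7) - 18 = -25
d = sqrt(6² + (-25)²) = sqrt(36 + 625) = sqrt(661) = 25.71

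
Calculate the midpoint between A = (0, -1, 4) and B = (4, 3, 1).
Midpoint = ((0+4)/2, (-1+3)/2, (4+1)/2) = (2, 1, 2.5)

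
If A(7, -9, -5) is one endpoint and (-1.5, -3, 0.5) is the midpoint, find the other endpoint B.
B = (2×(-1.5) - 7, 2×(-3) - (-9), 2×0.5 - (-5)) = (-10, 3, 6)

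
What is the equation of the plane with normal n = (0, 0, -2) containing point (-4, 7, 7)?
d = n·P = (0)(-4) + (0)(7) + (-2)(7) = -14
Plane: -2z = -14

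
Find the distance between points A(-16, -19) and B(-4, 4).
Using the distance formula: d = sqrt((x₂-x₁)² + (y₂-y₁)²)
dx = (-4) - (-16) = 12
dy = 4 - (-19) = 23
d = sqrt(12² + 23²) = sqrt(144 + 529) = sqrt(673) = 25.94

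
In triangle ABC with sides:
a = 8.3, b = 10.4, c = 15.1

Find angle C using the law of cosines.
cos(C) = (a² + b² - c²)/(2ab)
cos(C) = (8.3² + 10.4² - 15.1²)/(2·8.3·10.4) = -50.96/172.64 = -0.295181
C = arccos(-0.295181) = 107.2°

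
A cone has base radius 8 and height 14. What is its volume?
Volume = (1/3) * pi * r² * h
Volume = (1/3) * pi * 8² * 14
Volume = (1/3) * pi * 64 * 14
Volume = (1/3) * pi * 896
Volume = 938.29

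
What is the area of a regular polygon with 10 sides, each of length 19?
For a regular 10-gon with side length s = 19:
Apothem a = s / (2*tan(pi/10)) = 19 / (2*tan(pi/10)) ≈ 29.238
Perimeter P = 10 * 19 = 190
Area = (1/2) * P * a = (1/2) * 190 * 29.238 = 2777.61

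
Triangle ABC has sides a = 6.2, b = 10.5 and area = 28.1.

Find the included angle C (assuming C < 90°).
Area = ½ab·sin(C)  →  sin(C) = 2·Area/(ab)
sin(C) = 2·28.1/(6.2·10.5) = 0.863287
C = arcsin(0.863287) = 59.69°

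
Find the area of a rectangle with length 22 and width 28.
Area = length * width
Area = 22 * 28
Area = 616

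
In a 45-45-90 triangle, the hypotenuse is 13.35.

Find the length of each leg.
In a 45-45-90 triangle, hypotenuse = leg·√2  →  leg = hypotenuse/√2
leg = 13.35/√2 = 9.44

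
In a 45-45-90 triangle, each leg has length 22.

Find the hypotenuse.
Hypotenuse = 22√2 = 31.11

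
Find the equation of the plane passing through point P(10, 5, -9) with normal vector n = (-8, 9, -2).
d = n·P = (-8)(10) + (9)(5) + (-2)(-9) = -17
Plane: -8x + 9y - 2z = -17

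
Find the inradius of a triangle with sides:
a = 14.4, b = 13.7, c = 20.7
s = (a+b+c)/2 = (14.4+13.7+20.7)/2 = 24.4
Area = √(s(s-a)(s-b)(s-c)) = √(24.4·10·10.7·3.7) = 98.2851
r = Area/s = 98.2851/24.4 = 4.028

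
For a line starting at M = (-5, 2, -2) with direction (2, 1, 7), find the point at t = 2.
P(2) = (-5 + 2(2), 2 + 1(2), -2 + 7(2)) = (-1, 4, 12)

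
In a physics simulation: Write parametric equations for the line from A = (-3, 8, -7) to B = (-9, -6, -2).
Direction vector d = B - A = (-6, -14, 5)
x = -3 - 6t, y = 8 - 14t, z = -7 + 5t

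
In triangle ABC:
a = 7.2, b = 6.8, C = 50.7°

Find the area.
Using A = ½ab·sin(C):
A = ½·7.2·6.8·sin(50.7°) = ½·48.96·0.773840 = 18.94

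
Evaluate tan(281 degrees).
tan(281 degrees) = -5.1446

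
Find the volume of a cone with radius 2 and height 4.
Volume = (1/3) * pi * r² * h
Volume = (1/3) * pi * 2² * 4
Volume = (1/3) * pi * 4 * 4
Volume = (1/3) * pi * 16
Volume = 16.76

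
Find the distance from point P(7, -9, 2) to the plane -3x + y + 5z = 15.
d = |(-3)(7) + 1(-9) + 5(2) - (15)| / √((-3)² + 1² + 5²) = 35/√35 = 5.916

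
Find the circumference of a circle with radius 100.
Circumference = 2 * pi * r
Circumference = 2 * pi * 100
Circumference = 628.32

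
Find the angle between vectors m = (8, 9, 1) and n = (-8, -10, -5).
m·n = -159, |m|² = 146, |n|² = 189
cos θ = -159/√27594 ≈ -0.9572
θ ≈ 163.2°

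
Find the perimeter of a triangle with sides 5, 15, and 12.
Perimeter = sum of all sides
Perimeter = 5 + 15 + 12
Perimeter = 32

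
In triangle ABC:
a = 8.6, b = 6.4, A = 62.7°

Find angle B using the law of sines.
sin(B)/b = sin(A)/a
sin(B) = b·sin(A)/a = 6.4·sin(62.7°)/8.6 = 0.661297
B = arcsin(0.661297) = 41.4°  (b ≤ a, so B ≤ A and the acute solution is unique)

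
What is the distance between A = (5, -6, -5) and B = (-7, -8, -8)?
d = √[(-12)² + (-2)² + (-3)²] = √157 = 12.53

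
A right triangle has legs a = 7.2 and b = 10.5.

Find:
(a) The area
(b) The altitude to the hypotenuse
(a) Area = ½ab = ½·7.2·10.5 = 37.8
(b) Hypotenuse c = √(7.2² + 10.5²) = √162.09 = 12.7315
    Area = ½·c·h_c  →  h_c = 2·Area/c = 2·37.8/12.7315 = 5.938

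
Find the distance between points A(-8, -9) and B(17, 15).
Using the distance formula: d = sqrt((x₂-x₁)² + (y₂-y₁)²)
dx = 17 - (-8) = 25
dy = 15 - (-9) = 24
d = sqrt(25² + 24²) = sqrt(625 + 576) = sqrt(1201) = 34.66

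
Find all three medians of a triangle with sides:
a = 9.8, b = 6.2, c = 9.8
Using m_x = ½√(2y² + 2z² - x²):
m_a = ½√(2·6.2² + 2·9.8² - 9.8²) = ½√172.92 = 6.575
m_b = ½√(2·9.8² + 2·9.8² - 6.2²) = ½√345.72 = 9.297
m_c = ½√(2·9.8² + 2·6.2² - 9.8²) = ½√172.92 = 6.575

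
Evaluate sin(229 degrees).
sin(229 degrees) = -0.7547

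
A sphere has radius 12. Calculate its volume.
Volume = (4/3) * pi * r³
Volume = (4/3) * pi * 12³
Volume = (4/3) * pi * 1728
Volume = 7238.23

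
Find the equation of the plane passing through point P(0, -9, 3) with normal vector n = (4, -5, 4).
d = n·P = (4)(0) + (-5)(-9) + (4)(3) = 57
Plane: 4x - 5y + 4z = 57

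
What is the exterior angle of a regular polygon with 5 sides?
Exterior angle of a regular n-gon = 360/n
Exterior angle = 360/5
Exterior angle = 72 degrees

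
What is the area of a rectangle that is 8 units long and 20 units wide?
Area = length * width
Area = 8 * 20
Area = 160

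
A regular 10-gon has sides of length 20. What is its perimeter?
Perimeter = number of sides * side length
Perimeter = 10 * 20
Perimeter = 200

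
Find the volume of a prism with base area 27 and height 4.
Volume = base area * height
Volume = 27 * 4
Volume = 108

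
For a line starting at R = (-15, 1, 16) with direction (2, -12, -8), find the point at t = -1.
P(-1) = (-15 + 2(-1), 1 + (-12)(-1), 16 + (-8)(-1)) = (-17, 13, 24)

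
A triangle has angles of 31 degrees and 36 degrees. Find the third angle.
Sum of angles in a triangle = 180 degrees
Third angle = 180 - 31 - 36
Third angle = 113 degrees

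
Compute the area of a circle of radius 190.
Area = pi * r²
Area = pi * 190²
Area = pi * 36100
Area = 113411.49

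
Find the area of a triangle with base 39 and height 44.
Area = (1/2) * base * height
Area = (1/2) * 39 * 44
Area = 858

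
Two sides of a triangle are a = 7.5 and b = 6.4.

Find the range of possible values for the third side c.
By the triangle inequality: |a - b| < c < a + b
|7.5 - 6.4| < c < 7.5 + 6.4
1.1 < c < 13.9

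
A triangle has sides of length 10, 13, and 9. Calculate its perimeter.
Perimeter = sum of all sides
Perimeter = 10 + 13 + 9
Perimeter = 32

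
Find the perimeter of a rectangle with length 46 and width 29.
Perimeter = 2 * (length + width)
Perimeter = 2 * (46 + 29)
Perimeter = 2 * 75
Perimeter = 150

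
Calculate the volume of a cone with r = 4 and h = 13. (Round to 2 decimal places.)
Volume = (1/3) * pi * r² * h
Volume = (1/3) * pi * 4² * 13
Volume = (1/3) * pi * 16 * 13
Volume = (1/3) * pi * 208
Volume = 217.82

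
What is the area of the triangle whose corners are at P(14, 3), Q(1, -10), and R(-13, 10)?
Using the coordinate formula: Area = (1/2)|x₁(y₂-y₃) + x₂(y₃-y₁) + x₃(y₁-y₂)|
Area = (1/2)|14((-10)-10) + 1(10-3) + (-13)(3-(-10))|
Area = (1/2)|14*(-20) + 1*7 + (-13)*13|
Area = (1/2)|(-280) + 7 + (-169)|
Area = (1/2)*442 = 221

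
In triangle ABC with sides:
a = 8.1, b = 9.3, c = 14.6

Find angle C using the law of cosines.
cos(C) = (a² + b² - c²)/(2ab)
cos(C) = (8.1² + 9.3² - 14.6²)/(2·8.1·9.3) = -61.06/150.66 = -0.405283
C = arccos(-0.405283) = 113.9°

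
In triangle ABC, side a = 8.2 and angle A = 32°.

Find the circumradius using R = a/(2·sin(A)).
R = a/(2·sin(A)) = 8.2/(2·sin(32°))
R = 8.2/(2·0.529919) = 8.2/1.059839 = 7.737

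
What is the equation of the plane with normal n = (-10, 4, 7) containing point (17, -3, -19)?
d = n·P = (-10)(17) + (4)(-3) + (7)(-19) = -315
Plane: -10x + 4y + 7z = -315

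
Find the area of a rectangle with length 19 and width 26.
Area = length * width
Area = 19 * 26
Area = 494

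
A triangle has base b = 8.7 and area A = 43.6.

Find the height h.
A = ½bh  →  h = 2A/b
h = 2·43.6/8.7 = 10.02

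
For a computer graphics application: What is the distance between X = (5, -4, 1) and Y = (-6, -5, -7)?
d = √[(-11)² + (-1)² + (-8)²] = √186 = 13.64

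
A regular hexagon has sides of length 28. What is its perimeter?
Perimeter = number of sides * side length
Perimeter = 6 * 28
Perimeter = 168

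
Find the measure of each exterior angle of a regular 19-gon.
Exterior angle of a regular n-gon = 360/n
Exterior angle = 360/19
Exterior angle = 18.95 degrees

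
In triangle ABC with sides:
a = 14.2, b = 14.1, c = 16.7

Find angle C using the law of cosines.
cos(C) = (a² + b² - c²)/(2ab)
cos(C) = (14.2² + 14.1² - 16.7²)/(2·14.2·14.1) = 121.56/400.44 = 0.303566
C = arccos(0.303566) = 72.33°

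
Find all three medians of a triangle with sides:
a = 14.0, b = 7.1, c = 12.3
Using m_x = ½√(2y² + 2z² - x²):
m_a = ½√(2·7.1² + 2·12.3² - 14.0²) = ½√207.4 = 7.201
m_b = ½√(2·14.0² + 2·12.3² - 7.1²) = ½√644.17 = 12.69
m_c = ½√(2·14.0² + 2·7.1² - 12.3²) = ½√341.53 = 9.24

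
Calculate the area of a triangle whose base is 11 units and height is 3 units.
Area = (1/2) * base * height
Area = (1/2) * 11 * 3
Area = 16.50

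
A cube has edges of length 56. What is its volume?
Volume = s³
Volume = 56³
Volume = 175616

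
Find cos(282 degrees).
cos(282 degrees) = 0.2079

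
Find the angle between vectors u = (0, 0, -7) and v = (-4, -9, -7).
u·v = 49, |u|² = 49, |v|² = 146
cos θ = 49/√7154 ≈ 0.5793
θ ≈ 54.6°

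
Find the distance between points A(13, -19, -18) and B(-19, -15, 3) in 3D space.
d = √[(-32)² + (4)² + (21)²] = √1481 = 38.48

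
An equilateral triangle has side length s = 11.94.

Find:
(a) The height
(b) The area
(a) Height h = s·√3/2 = 11.94·√3/2 = 10.34
(b) Area = (√3/4)·s² = (√3/4)·11.94² = (√3/4)·142.564 = 61.73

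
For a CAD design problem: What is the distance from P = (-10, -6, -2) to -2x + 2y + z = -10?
d = |(-2)(-10) + 2(-6) + 1(-2) - (-10)| / √((-2)² + 2² + 1²) = 16/√9 = 5.333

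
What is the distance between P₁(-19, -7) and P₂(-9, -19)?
Using the distance formula: d = sqrt((x₂-x₁)² + (y₂-y₁)²)
dx = (-9) - (-19) = 10
dy = (-19) - (-7) = -12
d = sqrt(10² + (-12)²) = sqrt(100 + 144) = sqrt(244) = 15.62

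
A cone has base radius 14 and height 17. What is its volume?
Volume = (1/3) * pi * r² * h
Volume = (1/3) * pi * 14² * 17
Volume = (1/3) * pi * 196 * 17
Volume = (1/3) * pi * 3332
Volume = 3489.26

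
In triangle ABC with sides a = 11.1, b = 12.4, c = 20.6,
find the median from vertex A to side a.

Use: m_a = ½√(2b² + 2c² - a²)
m_a = ½√(2·12.4² + 2·20.6² - 11.1²)
m_a = ½√(307.52 + 848.72 - 123.21) = ½√1033.03 = 16.07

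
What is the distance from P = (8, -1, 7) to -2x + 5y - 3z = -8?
d = |(-2)(8) + 5(-1) + (-3)(7) - (-8)| / √((-2)² + 5² + (-3)²) = 34/√38 = 5.516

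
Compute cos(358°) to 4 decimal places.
cos(358 degrees) = 0.9994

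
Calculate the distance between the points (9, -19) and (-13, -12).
Using the distance formula: d = sqrt((x₂-x₁)² + (y₂-y₁)²)
dx = (-13) - 9 = -22
dy = (-12) - (-19) = 7
d = sqrt((-22)² + 7²) = sqrt(484 + 49) = sqrt(533) = 23.09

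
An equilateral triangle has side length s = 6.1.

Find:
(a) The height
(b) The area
(a) Height h = s·√3/2 = 6.1·√3/2 = 5.283
(b) Area = (√3/4)·s² = (√3/4)·6.1² = (√3/4)·37.21 = 16.11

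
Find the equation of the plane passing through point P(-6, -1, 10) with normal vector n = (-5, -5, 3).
d = n·P = (-5)(-6) + (-5)(-1) + (3)(10) = 65
Plane: -5x - 5y + 3z = 65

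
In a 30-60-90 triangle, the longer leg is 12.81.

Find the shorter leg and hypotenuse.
In a 30-60-90 triangle, sides are in ratio 1 : √3 : 2.
Long leg = short leg·√3  →  short leg = 12.81/√3 = 7.396
Hypotenuse = 2·(short leg) = 2·12.81/√3 = 14.79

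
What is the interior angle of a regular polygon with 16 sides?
Interior angle of a regular n-gon = (n-2)*180/n
Interior angle = (16-2)*180/16
Interior angle = 14*180/16
Interior angle = 2520/16
Interior angle = 157.50 degrees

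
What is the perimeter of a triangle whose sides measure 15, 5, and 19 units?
Perimeter = sum of all sides
Perimeter = 15 + 5 + 19
Perimeter = 39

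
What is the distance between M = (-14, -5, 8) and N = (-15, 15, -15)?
d = √[(-1)² + (20)² + (-23)²] = √930 = 30.5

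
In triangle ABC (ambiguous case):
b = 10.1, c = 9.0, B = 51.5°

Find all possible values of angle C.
sin(C)/c = sin(B)/b  →  sin(C) = c·sin(B)/b = 9.0·sin(51.5°)/10.1 = 0.697374
C₁ = arcsin(0.697374) = 44.22°,  C₂ = 180° - C₁ = 135.78°
Check C₂: A = 180° - 51.5° - 135.78° = -7.28° ≤ 0, rejected
C = 44.22° (one solution)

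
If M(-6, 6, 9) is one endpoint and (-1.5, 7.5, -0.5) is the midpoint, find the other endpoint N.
N = (2×(-1.5) - (-6), 2×7.5 - 6, 2×(-0.5) - 9) = (3, 9, -10)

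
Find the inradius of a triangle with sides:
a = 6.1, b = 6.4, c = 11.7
s = (a+b+c)/2 = (6.1+6.4+11.7)/2 = 12.1
Area = √(s(s-a)(s-b)(s-c)) = √(12.1·6·5.7·0.4) = 12.8658
r = Area/s = 12.8658/12.1 = 1.063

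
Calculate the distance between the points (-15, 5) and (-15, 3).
Using the distance formula: d = sqrt((x₂-x₁)² + (y₂-y₁)²)
dx = (-15) - (-15) = 0
dy = 3 - 5 = -2
d = sqrt(0² + (-2)²) = sqrt(0 + 4) = sqrt(4) = 2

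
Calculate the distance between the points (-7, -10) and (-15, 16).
Using the distance formula: d = sqrt((x₂-x₁)² + (y₂-y₁)²)
dx = (-15) - (-7) = -8
dy = 16 - (-10) = 26
d = sqrt((-8)² + 26²) = sqrt(64 + 676) = sqrt(740) = 27.20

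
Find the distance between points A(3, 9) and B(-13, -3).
Using the distance formula: d = sqrt((x₂-x₁)² + (y₂-y₁)²)
dx = (-13) - 3 = -16
dy = (-3) - 9 = -12
d = sqrt((-16)² + (-12)²) = sqrt(256 + 144) = sqrt(400) = 20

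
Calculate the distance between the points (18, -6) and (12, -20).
Using the distance formula: d = sqrt((x₂-x₁)² + (y₂-y₁)²)
dx = 12 - 18 = -6
dy = (-20) - (-6) = -14
d = sqrt((-6)² + (-14)²) = sqrt(36 + 196) = sqrt(232) = 15.23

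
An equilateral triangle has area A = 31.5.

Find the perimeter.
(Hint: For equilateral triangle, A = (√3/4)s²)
A = (√3/4)s²  →  s² = 4A/√3 = 4·31.5/√3 = 72.7461
s = 8.52913
Perimeter = 3s = 25.59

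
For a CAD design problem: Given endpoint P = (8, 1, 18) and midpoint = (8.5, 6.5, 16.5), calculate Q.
Q = (2×8.5 - 8, 2×6.5 - 1, 2×16.5 - 18) = (9, 12, 15)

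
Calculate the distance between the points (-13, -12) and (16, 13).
Using the distance formula: d = sqrt((x₂-x₁)² + (y₂-y₁)²)
dx = 16 - (-13) = 29
dy = 13 - (-12) = 25
d = sqrt(29² + 25²) = sqrt(841 + 625) = sqrt(1466) = 38.29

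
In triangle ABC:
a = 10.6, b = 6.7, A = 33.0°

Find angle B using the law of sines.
sin(B)/b = sin(A)/a
sin(B) = b·sin(A)/a = 6.7·sin(33.0°)/10.6 = 0.344253
B = arcsin(0.344253) = 20.14°  (b ≤ a, so B ≤ A and the acute solution is unique)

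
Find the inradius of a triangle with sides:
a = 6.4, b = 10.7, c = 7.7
s = (a+b+c)/2 = (6.4+10.7+7.7)/2 = 12.4
Area = √(s(s-a)(s-b)(s-c)) = √(12.4·6·1.7·4.7) = 24.3815
r = Area/s = 24.3815/12.4 = 1.966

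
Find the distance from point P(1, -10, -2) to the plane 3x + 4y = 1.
d = |3(1) + 4(-10) + 0(-2) - (1)| / √(3² + 4² + 0²) = 38/√25 = 7.6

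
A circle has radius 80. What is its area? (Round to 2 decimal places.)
Area = pi * r²
Area = pi * 80²
Area = pi * 6400
Area = 20106.19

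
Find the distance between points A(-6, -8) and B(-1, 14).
Using the distance formula: d = sqrt((x₂-x₁)² + (y₂-y₁)²)
dx = (-1) - (-6) = 5
dy = 14 - (-8) = 22
d = sqrt(5² + 22²) = sqrt(25 + 484) = sqrt(509) = 22.56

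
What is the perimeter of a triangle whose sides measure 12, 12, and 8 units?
Perimeter = sum of all sides
Perimeter = 12 + 12 + 8
Perimeter = 32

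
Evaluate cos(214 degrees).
cos(214 degrees) = -0.829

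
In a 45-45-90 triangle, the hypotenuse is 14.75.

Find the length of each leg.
In a 45-45-90 triangle, hypotenuse = leg·√2  →  leg = hypotenuse/√2
leg = 14.75/√2 = 10.43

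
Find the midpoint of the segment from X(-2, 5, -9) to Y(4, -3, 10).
Midpoint = ((-2+4)/2, (5-3)/2, (-9+10)/2) = (1, 1, 0.5)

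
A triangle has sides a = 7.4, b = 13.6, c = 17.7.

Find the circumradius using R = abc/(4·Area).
s = (a+b+c)/2 = 19.35
Area = √(s(s-a)(s-b)(s-c)) = √(19.35·11.95·5.75·1.65) = 46.8382
R = abc/(4·Area) = (7.4·13.6·17.7)/(4·46.8382) = 1781.328/187.3528 = 9.508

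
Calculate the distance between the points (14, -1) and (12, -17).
Using the distance formula: d = sqrt((x₂-x₁)² + (y₂-y₁)²)
dx = 12 - 14 = -2
dy = (-17) - (-1) = -16
d = sqrt((-2)² + (-16)²) = sqrt(4 + 256) = sqrt(260) = 16.12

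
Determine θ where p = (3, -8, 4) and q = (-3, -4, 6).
p·q = 47, |p|² = 89, |q|² = 61
cos θ = 47/√5429 ≈ 0.6379
θ ≈ 50.37°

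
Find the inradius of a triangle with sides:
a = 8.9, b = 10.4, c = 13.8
s = (a+b+c)/2 = (8.9+10.4+13.8)/2 = 16.55
Area = √(s(s-a)(s-b)(s-c)) = √(16.55·7.65·6.15·2.75) = 46.2736
r = Area/s = 46.2736/16.55 = 2.796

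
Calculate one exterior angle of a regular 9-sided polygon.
Exterior angle of a regular n-gon = 360/n
Exterior angle = 360/9
Exterior angle = 40 degrees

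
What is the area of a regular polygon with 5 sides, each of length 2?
For a regular 5-gon with side length s = 2:
Apothem a = s / (2*tan(pi/5)) = 2 / (2*tan(pi/5)) ≈ 1.3764
Perimeter P = 5 * 2 = 10
Area = (1/2) * P * a = (1/2) * 10 * 1.3764 = 6.88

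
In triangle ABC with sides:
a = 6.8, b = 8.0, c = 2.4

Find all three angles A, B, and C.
By the law of cosines:
cos(A) = (b² + c² - a²)/(2bc) = 0.612500  →  A = 52.23°
cos(B) = (a² + c² - b²)/(2ac) = -0.367647  →  B = 111.6°
cos(C) = (a² + b² - c²)/(2ab) = 0.960294  →  C = 16.2°
Check: A + B + C = 180.0° ✓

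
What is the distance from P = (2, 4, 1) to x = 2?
d = |1(2) + 0(4) + 0(1) - (2)| / √(1² + 0² + 0²) = 0/√1 = 0.0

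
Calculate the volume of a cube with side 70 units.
Volume = s³
Volume = 70³
Volume = 343000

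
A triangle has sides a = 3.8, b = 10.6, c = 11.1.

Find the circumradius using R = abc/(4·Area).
s = (a+b+c)/2 = 12.75
Area = √(s(s-a)(s-b)(s-c)) = √(12.75·8.95·2.15·1.65) = 20.12
R = abc/(4·Area) = (3.8·10.6·11.1)/(4·20.12) = 447.108/80.48 = 5.556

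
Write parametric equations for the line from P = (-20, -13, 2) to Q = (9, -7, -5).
Direction vector d = Q - P = (29, 6, -7)
x = -20 + 29t, y = -13 + 6t, z = 2 - 7t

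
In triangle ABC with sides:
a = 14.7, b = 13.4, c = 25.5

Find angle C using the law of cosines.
cos(C) = (a² + b² - c²)/(2ab)
cos(C) = (14.7² + 13.4² - 25.5²)/(2·14.7·13.4) = -254.6/393.96 = -0.646259
C = arccos(-0.646259) = 130.3°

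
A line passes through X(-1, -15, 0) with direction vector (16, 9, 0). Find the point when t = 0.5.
P(0.5) = (-1 + 16(0.5), -15 + 9(0.5), 0 + 0(0.5)) = (7, -10.5, 0)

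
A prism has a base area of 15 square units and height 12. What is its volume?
Volume = base area * height
Volume = 15 * 12
Volume = 180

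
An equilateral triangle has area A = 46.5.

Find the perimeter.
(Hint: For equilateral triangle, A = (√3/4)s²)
A = (√3/4)s²  →  s² = 4A/√3 = 4·46.5/√3 = 107.387
s = 10.3628
Perimeter = 3s = 31.09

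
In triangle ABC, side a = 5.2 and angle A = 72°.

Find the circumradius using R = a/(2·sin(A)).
R = a/(2·sin(A)) = 5.2/(2·sin(72°))
R = 5.2/(2·0.951057) = 5.2/1.902113 = 2.734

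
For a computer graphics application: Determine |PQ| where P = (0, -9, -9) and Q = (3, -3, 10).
d = √[(3)² + (6)² + (19)²] = √406 = 20.15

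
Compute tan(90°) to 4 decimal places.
tan(90 degrees) = undefined
Decimal approximation: undefined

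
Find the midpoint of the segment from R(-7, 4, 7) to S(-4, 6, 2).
Midpoint = ((-7-4)/2, (4+6)/2, (7+2)/2) = (-5.5, 5, 4.5)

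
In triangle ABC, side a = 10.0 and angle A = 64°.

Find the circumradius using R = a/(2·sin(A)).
R = a/(2·sin(A)) = 10.0/(2·sin(64°))
R = 10.0/(2·0.898794) = 10.0/1.797588 = 5.563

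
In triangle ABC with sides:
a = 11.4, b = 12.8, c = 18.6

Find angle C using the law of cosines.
cos(C) = (a² + b² - c²)/(2ab)
cos(C) = (11.4² + 12.8² - 18.6²)/(2·11.4·12.8) = -52.16/291.84 = -0.178728
C = arccos(-0.178728) = 100.3°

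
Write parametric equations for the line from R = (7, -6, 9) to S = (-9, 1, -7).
Direction vector d = S - R = (-16, 7, -16)
x = 7 - 16t, y = -6 + 7t, z = 9 - 16t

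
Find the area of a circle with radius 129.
Area = pi * r²
Area = pi * 129²
Area = pi * 16641
Area = 52279.24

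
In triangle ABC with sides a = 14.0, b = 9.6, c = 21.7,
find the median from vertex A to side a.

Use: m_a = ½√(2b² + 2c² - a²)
m_a = ½√(2·9.6² + 2·21.7² - 14.0²)
m_a = ½√(184.32 + 941.78 - 196) = ½√930.1 = 15.25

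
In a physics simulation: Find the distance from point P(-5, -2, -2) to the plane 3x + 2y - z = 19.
d = |3(-5) + 2(-2) + (-1)(-2) - (19)| / √(3² + 2² + (-1)²) = 36/√14 = 9.621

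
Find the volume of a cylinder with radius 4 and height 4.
Volume = pi * r² * h
Volume = pi * 4² * 4
Volume = pi * 16 * 4
Volume = pi * 64
Volume = 201.06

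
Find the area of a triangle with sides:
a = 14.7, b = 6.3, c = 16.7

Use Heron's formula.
s = (a+b+c)/2 = (14.7+6.3+16.7)/2 = 18.85
A = √(s(s-a)(s-b)(s-c)) = √(18.85·4.15·12.55·2.15)
A = √2110.77 = 45.94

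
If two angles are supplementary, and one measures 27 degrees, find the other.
Supplementary angles sum to 180 degrees.
Other angle = 180 - 27
Other angle = 153 degrees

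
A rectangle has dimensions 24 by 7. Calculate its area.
Area = length * width
Area = 24 * 7
Area = 168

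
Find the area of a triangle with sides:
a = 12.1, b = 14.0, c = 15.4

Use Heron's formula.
s = (a+b+c)/2 = (12.1+14.0+15.4)/2 = 20.75
A = √(s(s-a)(s-b)(s-c)) = √(20.75·8.65·6.75·5.35)
A = √6481.74 = 80.51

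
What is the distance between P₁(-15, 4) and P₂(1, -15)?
Using the distance formula: d = sqrt((x₂-x₁)² + (y₂-y₁)²)
dx = 1 - (-15) = 16
dy = (-15) - 4 = -19
d = sqrt(16² + (-19)²) = sqrt(256 + 361) = sqrt(617) = 24.84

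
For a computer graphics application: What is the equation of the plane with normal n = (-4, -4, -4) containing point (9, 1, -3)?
d = n·P = (-4)(9) + (-4)(1) + (-4)(-3) = -28
Plane: -4x - 4y - 4z = -28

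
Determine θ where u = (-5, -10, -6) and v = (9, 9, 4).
u·v = -159, |u|² = 161, |v|² = 178
cos θ = -159/√28658 ≈ -0.9392
θ ≈ 159.9°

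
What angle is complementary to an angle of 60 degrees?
Complementary angles sum to 90 degrees.
Other angle = 90 - 60
Other angle = 30 degrees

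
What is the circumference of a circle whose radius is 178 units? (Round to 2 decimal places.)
Circumference = 2 * pi * r
Circumference = 2 * pi * 178
Circumference = 1118.41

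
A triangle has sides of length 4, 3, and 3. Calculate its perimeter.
Perimeter = sum of all sides
Perimeter = 4 + 3 + 3
Perimeter = 10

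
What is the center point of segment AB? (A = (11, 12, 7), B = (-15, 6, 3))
Midpoint = ((11-15)/2, (12+6)/2, (7+3)/2) = (-2, 9, 5)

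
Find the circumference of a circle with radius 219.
Circumference = 2 * pi * r
Circumference = 2 * pi * 219
Circumference = 1376.02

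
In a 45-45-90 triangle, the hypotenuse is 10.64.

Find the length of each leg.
In a 45-45-90 triangle, hypotenuse = leg·√2  →  leg = hypotenuse/√2
leg = 10.64/√2 = 7.524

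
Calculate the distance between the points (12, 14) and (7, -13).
Using the distance formula: d = sqrt((x₂-x₁)² + (y₂-y₁)²)
dx = 7 - 12 = -5
dy = (-13) - 14 = -27
d = sqrt((-5)² + (-27)²) = sqrt(25 + 729) = sqrt(754) = 27.46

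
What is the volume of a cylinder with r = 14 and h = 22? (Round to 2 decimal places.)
Volume = pi * r² * h
Volume = pi * 14² * 22
Volume = pi * 196 * 22
Volume = pi * 4312
Volume = 13546.55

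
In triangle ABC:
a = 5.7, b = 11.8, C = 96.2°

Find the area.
Using A = ½ab·sin(C):
A = ½·5.7·11.8·sin(96.2°) = ½·67.26·0.994151 = 33.43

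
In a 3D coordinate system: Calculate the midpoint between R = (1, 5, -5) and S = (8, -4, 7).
Midpoint = ((1+8)/2, (5-4)/2, (-5+7)/2) = (4.5, 0.5, 1)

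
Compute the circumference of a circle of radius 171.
Circumference = 2 * pi * r
Circumference = 2 * pi * 171
Circumference = 1074.42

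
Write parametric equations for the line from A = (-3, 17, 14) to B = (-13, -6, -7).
Direction vector d = B - A = (-10, -23, -21)
x = -3 - 10t, y = 17 - 23t, z = 14 - 21t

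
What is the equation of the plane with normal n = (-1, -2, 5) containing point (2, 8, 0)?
d = n·P = (-1)(2) + (-2)(8) + (5)(0) = -18
Plane: -x - 2y + 5z = -18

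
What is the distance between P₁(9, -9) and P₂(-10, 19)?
Using the distance formula: d = sqrt((x₂-x₁)² + (y₂-y₁)²)
dx = (-10) - 9 = -19
dy = 19 - (-9) = 28
d = sqrt((-19)² + 28²) = sqrt(361 + 784) = sqrt(1145) = 33.84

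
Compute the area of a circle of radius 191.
Area = pi * r²
Area = pi * 191²
Area = pi * 36481
Area = 114608.44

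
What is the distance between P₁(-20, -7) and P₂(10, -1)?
Using the distance formula: d = sqrt((x₂-x₁)² + (y₂-y₁)²)
dx = 10 - (-20) = 30
dy = (-1) - (-7) = 6
d = sqrt(30² + 6²) = sqrt(900 + 36) = sqrt(936) = 30.59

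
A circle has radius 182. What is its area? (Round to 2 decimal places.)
Area = pi * r²
Area = pi * 182²
Area = pi * 33124
Area = 104062.12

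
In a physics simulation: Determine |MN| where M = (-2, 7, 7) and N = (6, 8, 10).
d = √[(8)² + (1)² + (3)²] = √74 = 8.602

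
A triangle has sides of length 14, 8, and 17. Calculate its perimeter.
Perimeter = sum of all sides
Perimeter = 14 + 8 + 17
Perimeter = 39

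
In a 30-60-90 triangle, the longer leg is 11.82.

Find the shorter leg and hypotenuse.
In a 30-60-90 triangle, sides are in ratio 1 : √3 : 2.
Long leg = short leg·√3  →  short leg = 11.82/√3 = 6.824
Hypotenuse = 2·(short leg) = 2·11.82/√3 = 13.65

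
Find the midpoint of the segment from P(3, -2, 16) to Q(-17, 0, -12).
Midpoint = ((3-17)/2, (-2+0)/2, (16-12)/2) = (-7, -1, 2)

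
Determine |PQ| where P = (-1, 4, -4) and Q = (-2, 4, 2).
d = √[(-1)² + (0)² + (6)²] = √37 = 6.083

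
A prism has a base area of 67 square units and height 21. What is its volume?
Volume = base area * height
Volume = 67 * 21
Volume = 1407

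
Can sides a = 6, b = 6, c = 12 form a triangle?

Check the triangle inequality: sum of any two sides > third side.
No: 6 + 6 = 12 is not > 12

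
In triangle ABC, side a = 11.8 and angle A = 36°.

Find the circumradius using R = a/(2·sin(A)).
R = a/(2·sin(A)) = 11.8/(2·sin(36°))
R = 11.8/(2·0.587785) = 11.8/1.175571 = 10.04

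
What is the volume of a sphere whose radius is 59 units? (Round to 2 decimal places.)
Volume = (4/3) * pi * r³
Volume = (4/3) * pi * 59³
Volume = (4/3) * pi * 205379
Volume = 860289.54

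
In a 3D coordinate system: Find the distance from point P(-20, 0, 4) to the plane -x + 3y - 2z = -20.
d = |(-1)(-20) + 3(0) + (-2)(4) - (-20)| / √((-1)² + 3² + (-2)²) = 32/√14 = 8.552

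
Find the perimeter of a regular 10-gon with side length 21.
Perimeter = number of sides * side length
Perimeter = 10 * 21
Perimeter = 210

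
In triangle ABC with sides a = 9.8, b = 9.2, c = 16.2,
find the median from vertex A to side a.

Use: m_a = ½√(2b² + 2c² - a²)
m_a = ½√(2·9.2² + 2·16.2² - 9.8²)
m_a = ½√(169.28 + 524.88 - 96.04) = ½√598.12 = 12.23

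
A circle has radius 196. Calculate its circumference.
Circumference = 2 * pi * r
Circumference = 2 * pi * 196
Circumference = 1231.50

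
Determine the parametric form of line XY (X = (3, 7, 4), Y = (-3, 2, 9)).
Direction vector d = Y - X = (-6, -5, 5)
x = 3 - 6t, y = 7 - 5t, z = 4 + 5t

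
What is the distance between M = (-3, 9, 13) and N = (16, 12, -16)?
d = √[(19)² + (3)² + (-29)²] = √1211 = 34.8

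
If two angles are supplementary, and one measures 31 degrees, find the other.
Supplementary angles sum to 180 degrees.
Other angle = 180 - 31
Other angle = 149 degrees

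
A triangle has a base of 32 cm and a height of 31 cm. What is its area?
Area = (1/2) * base * height
Area = (1/2) * 32 * 31
Area = 496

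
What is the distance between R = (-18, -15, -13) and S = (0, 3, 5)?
d = √[(18)² + (18)² + (18)²] = √972 = 31.18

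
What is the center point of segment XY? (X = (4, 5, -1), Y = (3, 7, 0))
Midpoint = ((4+3)/2, (5+7)/2, (-1+0)/2) = (3.5, 6, -0.5)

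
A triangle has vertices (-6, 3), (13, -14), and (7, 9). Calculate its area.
Using the coordinate formula: Area = (1/2)|x₁(y₂-y₃) + x₂(y₃-y₁) + x₃(y₁-y₂)|
Area = (1/2)|(-6)((-14)-9) + 13(9-3) + 7(3-(-14))|
Area = (1/2)|(-6)*(-23) + 13*6 + 7*17|
Area = (1/2)|138 + 78 + 119|
Area = (1/2)*335 = 167.50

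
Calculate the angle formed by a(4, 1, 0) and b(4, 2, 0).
a·b = 18, |a|² = 17, |b|² = 20
cos θ = 18/√340 ≈ 0.9762
θ ≈ 12.53°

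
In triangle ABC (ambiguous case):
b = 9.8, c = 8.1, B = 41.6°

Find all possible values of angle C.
sin(C)/c = sin(B)/b  →  sin(C) = c·sin(B)/b = 8.1·sin(41.6°)/9.8 = 0.548755
C₁ = arcsin(0.548755) = 33.28°,  C₂ = 180° - C₁ = 146.72°
Check C₂: A = 180° - 41.6° - 146.72° = -8.32° ≤ 0, rejected
C = 33.28° (one solution)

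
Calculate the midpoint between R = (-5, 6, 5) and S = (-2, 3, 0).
Midpoint = ((-5-2)/2, (6+3)/2, (5+0)/2) = (-3.5, 4.5, 2.5)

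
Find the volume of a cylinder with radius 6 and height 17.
Volume = pi * r² * h
Volume = pi * 6² * 17
Volume = pi * 36 * 17
Volume = pi * 612
Volume = 1922.65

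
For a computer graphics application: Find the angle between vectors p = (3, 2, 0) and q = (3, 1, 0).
p·q = 11, |p|² = 13, |q|² = 10
cos θ = 11/√130 ≈ 0.9648
θ ≈ 15.26°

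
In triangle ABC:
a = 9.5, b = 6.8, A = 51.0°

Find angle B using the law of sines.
sin(B)/b = sin(A)/a
sin(B) = b·sin(A)/a = 6.8·sin(51.0°)/9.5 = 0.556273
B = arcsin(0.556273) = 33.8°  (b ≤ a, so B ≤ A and the acute solution is unique)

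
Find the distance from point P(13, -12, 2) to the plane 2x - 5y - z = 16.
d = |2(13) + (-5)(-12) + (-1)(2) - (16)| / √(2² + (-5)² + (-1)²) = 68/√30 = 12.42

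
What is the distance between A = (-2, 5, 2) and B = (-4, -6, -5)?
d = √[(-2)² + (-11)² + (-7)²] = √174 = 13.19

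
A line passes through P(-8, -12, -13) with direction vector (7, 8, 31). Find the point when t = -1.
P(-1) = (-8 + 7(-1), -12 + 8(-1), -13 + 31(-1)) = (-15, -20, -44)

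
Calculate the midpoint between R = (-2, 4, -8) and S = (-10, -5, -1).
Midpoint = ((-2-10)/2, (4-5)/2, (-8-1)/2) = (-6, -0.5, -4.5)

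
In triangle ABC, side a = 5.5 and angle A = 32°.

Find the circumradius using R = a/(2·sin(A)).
R = a/(2·sin(A)) = 5.5/(2·sin(32°))
R = 5.5/(2·0.529919) = 5.5/1.059839 = 5.189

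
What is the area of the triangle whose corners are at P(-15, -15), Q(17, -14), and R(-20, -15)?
Using the coordinate formula: Area = (1/2)|x₁(y₂-y₃) + x₂(y₃-y₁) + x₃(y₁-y₂)|
Area = (1/2)|(-15)((-14)-(-15)) + 17((-15)-(-15)) + (-20)((-15)-(-14))|
Area = (1/2)|(-15)*1 + 17*0 + (-20)*(-1)|
Area = (1/2)|(-15) + 0 + 20|
Area = (1/2)*5 = 2.50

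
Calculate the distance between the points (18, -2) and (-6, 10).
Using the distance formula: d = sqrt((x₂-x₁)² + (y₂-y₁)²)
dx = (-6) - 18 = -24
dy = 10 - (-2) = 12
d = sqrt((-24)² + 12²) = sqrt(576 + 144) = sqrt(720) = 26.83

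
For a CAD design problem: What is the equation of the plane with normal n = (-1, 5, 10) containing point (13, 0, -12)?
d = n·P = (-1)(13) + (5)(0) + (10)(-12) = -133
Plane: -x + 5y + 10z = -133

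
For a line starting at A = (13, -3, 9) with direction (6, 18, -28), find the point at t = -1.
P(-1) = (13 + 6(-1), -3 + 18(-1), 9 + (-28)(-1)) = (7, -21, 37)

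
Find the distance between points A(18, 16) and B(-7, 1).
Using the distance formula: d = sqrt((x₂-x₁)² + (y₂-y₁)²)
dx = (-7) - 18 = -25
dy = 1 - 16 = -15
d = sqrt((-25)² + (-15)²) = sqrt(625 + 225) = sqrt(850) = 29.15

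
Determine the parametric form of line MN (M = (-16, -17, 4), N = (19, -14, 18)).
Direction vector d = N - M = (35, 3, 14)
x = -16 + 35t, y = -17 + 3t, z = 4 + 14t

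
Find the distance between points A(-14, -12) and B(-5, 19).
Using the distance formula: d = sqrt((x₂-x₁)² + (y₂-y₁)²)
dx = (-5) - (-14) = 9
dy = 19 - (-12) = 31
d = sqrt(9² + 31²) = sqrt(81 + 961) = sqrt(1042) = 32.28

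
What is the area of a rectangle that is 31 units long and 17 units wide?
Area = length * width
Area = 31 * 17
Area = 527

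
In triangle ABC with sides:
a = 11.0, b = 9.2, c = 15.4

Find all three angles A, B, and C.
By the law of cosines:
cos(A) = (b² + c² - a²)/(2bc) = 0.708639  →  A = 44.88°
cos(B) = (a² + c² - b²)/(2ac) = 0.807320  →  B = 36.17°
cos(C) = (a² + b² - c²)/(2ab) = -0.155731  →  C = 98.96°
Check: A + B + C = 180.0° ✓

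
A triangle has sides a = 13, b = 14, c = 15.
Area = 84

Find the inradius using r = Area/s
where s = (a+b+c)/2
s = (13+14+15)/2 = 21
r = Area/s = 84/21 = 4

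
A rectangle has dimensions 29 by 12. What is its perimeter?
Perimeter = 2 * (length + width)
Perimeter = 2 * (29 + 12)
Perimeter = 2 * 41
Perimeter = 82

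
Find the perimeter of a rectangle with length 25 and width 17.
Perimeter = 2 * (length + width)
Perimeter = 2 * (25 + 17)
Perimeter = 2 * 42
Perimeter = 84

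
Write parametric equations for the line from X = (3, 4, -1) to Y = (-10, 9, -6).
Direction vector d = Y - X = (-13, 5, -5)
x = 3 - 13t, y = 4 + 5t, z = -1 - 5t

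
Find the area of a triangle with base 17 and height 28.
Area = (1/2) * base * height
Area = (1/2) * 17 * 28
Area = 238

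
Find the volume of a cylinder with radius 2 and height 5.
Volume = pi * r² * h
Volume = pi * 2² * 5
Volume = pi * 4 * 5
Volume = pi * 20
Volume = 62.83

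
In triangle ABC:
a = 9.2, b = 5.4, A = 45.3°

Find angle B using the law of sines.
sin(B)/b = sin(A)/a
sin(B) = b·sin(A)/a = 5.4·sin(45.3°)/9.2 = 0.417208
B = arcsin(0.417208) = 24.66°  (b ≤ a, so B ≤ A and the acute solution is unique)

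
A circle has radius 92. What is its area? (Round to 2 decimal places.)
Area = pi * r²
Area = pi * 92²
Area = pi * 8464
Area = 26590.44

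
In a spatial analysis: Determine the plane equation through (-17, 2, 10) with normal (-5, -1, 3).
d = n·P = (-5)(-17) + (-1)(2) + (3)(10) = 113
Plane: -5x - y + 3z = 113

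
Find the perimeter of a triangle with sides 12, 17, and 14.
Perimeter = sum of all sides
Perimeter = 12 + 17 + 14
Perimeter = 43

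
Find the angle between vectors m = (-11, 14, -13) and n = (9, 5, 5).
m·n = -94, |m|² = 486, |n|² = 131
cos θ = -94/√63666 ≈ -0.3725
θ ≈ 111.9°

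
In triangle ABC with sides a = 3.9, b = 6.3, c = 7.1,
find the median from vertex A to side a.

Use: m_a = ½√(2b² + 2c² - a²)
m_a = ½√(2·6.3² + 2·7.1² - 3.9²)
m_a = ½√(79.38 + 100.82 - 15.21) = ½√164.99 = 6.422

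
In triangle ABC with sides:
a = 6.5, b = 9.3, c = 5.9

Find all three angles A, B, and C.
By the law of cosines:
cos(A) = (b² + c² - a²)/(2bc) = 0.720339  →  A = 43.92°
cos(B) = (a² + c² - b²)/(2ac) = -0.122947  →  B = 97.06°
cos(C) = (a² + b² - c²)/(2ab) = 0.776923  →  C = 39.02°
Check: A + B + C = 180.0° ✓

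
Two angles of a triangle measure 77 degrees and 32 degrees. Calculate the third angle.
Sum of angles in a triangle = 180 degrees
Third angle = 180 - 77 - 32
Third angle = 71 degrees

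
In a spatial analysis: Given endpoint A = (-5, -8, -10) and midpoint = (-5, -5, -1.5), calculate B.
B = (2×(-5) - (-5), 2×(-5) - (-8), 2×(-1.5) - (-10)) = (-5, -2, 7)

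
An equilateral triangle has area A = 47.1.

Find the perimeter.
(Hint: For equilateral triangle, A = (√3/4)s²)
A = (√3/4)s²  →  s² = 4A/√3 = 4·47.1/√3 = 108.773
s = 10.4294
Perimeter = 3s = 31.29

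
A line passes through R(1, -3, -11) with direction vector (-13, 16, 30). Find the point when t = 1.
P(1) = (1 + (-13)(1), -3 + 16(1), -11 + 30(1)) = (-12, 13, 19)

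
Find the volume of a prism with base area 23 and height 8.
Volume = base area * height
Volume = 23 * 8
Volume = 184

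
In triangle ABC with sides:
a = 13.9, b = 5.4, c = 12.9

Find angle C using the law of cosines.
cos(C) = (a² + b² - c²)/(2ab)
cos(C) = (13.9² + 5.4² - 12.9²)/(2·13.9·5.4) = 55.96/150.12 = 0.372768
C = arccos(0.372768) = 68.11°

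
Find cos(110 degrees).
cos(110 degrees) = -0.342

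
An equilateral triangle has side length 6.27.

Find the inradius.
For an equilateral triangle, r = s/(2√3) where s is the side.
r = 6.27/(2√3) = 6.27/3.464102 = 1.81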